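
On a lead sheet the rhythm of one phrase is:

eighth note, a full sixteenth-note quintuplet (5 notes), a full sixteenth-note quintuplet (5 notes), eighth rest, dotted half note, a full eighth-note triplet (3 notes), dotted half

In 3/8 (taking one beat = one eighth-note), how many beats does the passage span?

One eighth-note beat = 2 sixteenth notes.
Express everything in sixteenth notes: eighth note = 2; a full sixteenth-note quintuplet (5 notes) (five quintuplet sixteenths span one quarter) = 4; a full sixteenth-note quintuplet (5 notes) (five quintuplet sixteenths span one quarter) = 4; eighth rest = 2; dotted half note = 12; a full eighth-note triplet (3 notes) (three triplet eighths span one quarter) = 4; dotted half = 12.
Altogether 2 + 4 + 4 + 2 + 12 + 4 + 12 = 40.
40 ÷ 2 = 20 beats.

20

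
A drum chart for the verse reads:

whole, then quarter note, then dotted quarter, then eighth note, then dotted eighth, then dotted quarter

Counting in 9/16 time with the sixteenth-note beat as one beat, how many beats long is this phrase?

37

One sixteenth-note beat = 2 thirty-second notes.
Each duration in thirty-second notes: whole = 32; quarter note = 8; dotted quarter = 12; eighth note = 4; dotted eighth = 6; dotted quarter = 12.
Altogether 32 + 8 + 12 + 4 + 6 + 12 = 74.
74 ÷ 2 = 37 beats.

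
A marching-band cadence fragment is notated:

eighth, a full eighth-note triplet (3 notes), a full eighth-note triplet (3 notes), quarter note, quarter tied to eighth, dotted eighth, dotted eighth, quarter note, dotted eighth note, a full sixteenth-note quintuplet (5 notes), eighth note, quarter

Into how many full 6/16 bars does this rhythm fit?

One bar of 6/16 = 6 sixteenth notes.
Express everything in sixteenth notes: eighth = 2; a full eighth-note triplet (3 notes) (three triplet eighths span one quarter) = 4; a full eighth-note triplet (3 notes) (three triplet eighths span one quarter) = 4; quarter note = 4; quarter tied to eighth (quarter + eighth) = 6; dotted eighth = 3; dotted eighth = 3; quarter note = 4; dotted eighth note = 3; a full sixteenth-note quintuplet (5 notes) (five quintuplet sixteenths span one quarter) = 4; eighth note = 2; quarter = 4.
Altogether 2 + 4 + 4 + 4 + 6 + 3 + 3 + 4 + 3 + 4 + 2 + 4 = 43.
43 ÷ 6 = 7 complete bars with 1 left over.

7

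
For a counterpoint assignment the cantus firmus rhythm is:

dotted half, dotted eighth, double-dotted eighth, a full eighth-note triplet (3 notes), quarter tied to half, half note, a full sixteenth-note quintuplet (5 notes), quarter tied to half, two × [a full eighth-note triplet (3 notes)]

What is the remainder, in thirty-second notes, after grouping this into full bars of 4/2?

5

One bar of 4/2 = 64 thirty-second notes.
In thirty-second notes: dotted half = 24; dotted eighth = 6; double-dotted eighth = 7; a full eighth-note triplet (3 notes) (three triplet eighths span one quarter) = 8; quarter tied to half (quarter + half) = 24; half note = 16; a full sixteenth-note quintuplet (5 notes) (five quintuplet sixteenths span one quarter) = 8; quarter tied to half (quarter + half) = 24; a full eighth-note triplet (3 notes) (three triplet eighths span one quarter) = 8; a full eighth-note triplet (3 notes) (three triplet eighths span one quarter) = 8.
Altogether 24 + 6 + 7 + 8 + 24 + 16 + 8 + 24 + 8 + 8 = 133.
133 ÷ 64 = 2 complete bars with 5 thirty-second notes remaining.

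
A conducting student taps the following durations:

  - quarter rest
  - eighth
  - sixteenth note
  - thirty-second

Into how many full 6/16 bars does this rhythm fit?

1

One bar of 6/16 = 12 thirty-second notes.
Express everything in thirty-second notes: quarter rest = 8; eighth = 4; sixteenth note = 2; thirty-second = 1.
Total: 8 + 4 + 2 + 1 = 15.
15 ÷ 12 = 1 complete bar with 3 left over.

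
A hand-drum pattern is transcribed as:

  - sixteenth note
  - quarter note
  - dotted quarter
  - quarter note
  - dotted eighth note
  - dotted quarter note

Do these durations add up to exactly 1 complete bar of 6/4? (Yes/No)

One bar of 6/4 = 24 sixteenth notes.
Convert each value to sixteenth notes: sixteenth note = 1; quarter note = 4; dotted quarter = 6; quarter note = 4; dotted eighth note = 3; dotted quarter note = 6.
Sum: 1 + 4 + 6 + 4 + 3 + 6 = 24.
24 equals 24, so the answer is Yes.

Yes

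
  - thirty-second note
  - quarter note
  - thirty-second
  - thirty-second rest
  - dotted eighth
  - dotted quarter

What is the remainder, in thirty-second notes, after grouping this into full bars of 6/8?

One bar of 6/8 = 24 thirty-second notes.
Convert each value to thirty-second notes: thirty-second note = 1; quarter note = 8; thirty-second = 1; thirty-second rest = 1; dotted eighth = 6; dotted quarter = 12.
Adding: 1 + 8 + 1 + 1 + 6 + 12 = 29.
29 ÷ 24 = 1 complete bar with 5 thirty-second notes remaining.

5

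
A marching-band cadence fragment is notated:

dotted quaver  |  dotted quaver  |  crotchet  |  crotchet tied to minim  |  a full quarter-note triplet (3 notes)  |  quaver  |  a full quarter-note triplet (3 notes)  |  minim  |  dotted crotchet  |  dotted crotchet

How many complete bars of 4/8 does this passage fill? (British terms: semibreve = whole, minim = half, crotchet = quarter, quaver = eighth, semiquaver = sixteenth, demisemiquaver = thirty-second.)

One bar of 4/8 = 8 sixteenth notes.
Working in sixteenth notes: dotted quaver = 3; dotted quaver = 3; crotchet = 4; crotchet tied to minim (crotchet + minim) = 12; a full quarter-note triplet (3 notes) (three triplet quarters span one half) = 8; quaver = 2; a full quarter-note triplet (3 notes) (three triplet quarters span one half) = 8; minim = 8; dotted crotchet = 6; dotted crotchet = 6.
Altogether 3 + 3 + 4 + 12 + 8 + 2 + 8 + 8 + 6 + 6 = 60.
60 ÷ 8 = 7 complete bars with 4 left over.

7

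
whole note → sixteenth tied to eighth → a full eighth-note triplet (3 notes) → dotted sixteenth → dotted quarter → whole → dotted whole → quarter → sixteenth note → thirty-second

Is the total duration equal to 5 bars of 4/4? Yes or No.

No

One bar of 4/4 = 32 thirty-second notes, so 5 bars = 160.
Convert each value to thirty-second notes: whole note = 32; sixteenth tied to eighth (sixteenth + eighth) = 6; a full eighth-note triplet (3 notes) (three triplet eighths span one quarter) = 8; dotted sixteenth = 3; dotted quarter = 12; whole = 32; dotted whole = 48; quarter = 8; sixteenth note = 2; thirty-second = 1.
Sum: 32 + 6 + 8 + 3 + 12 + 32 + 48 + 8 + 2 + 1 = 152.
152 falls short of 160, so the answer is No.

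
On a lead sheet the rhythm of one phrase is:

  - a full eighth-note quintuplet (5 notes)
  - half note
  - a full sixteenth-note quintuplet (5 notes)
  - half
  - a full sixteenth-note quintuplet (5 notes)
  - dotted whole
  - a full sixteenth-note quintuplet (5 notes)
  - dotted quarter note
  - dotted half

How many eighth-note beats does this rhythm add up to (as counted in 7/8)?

39

One eighth-note beat = 2 sixteenth notes.
Working in sixteenth notes: a full eighth-note quintuplet (5 notes) (five quintuplet eighths span one half) = 8; half note = 8; a full sixteenth-note quintuplet (5 notes) (five quintuplet sixteenths span one quarter) = 4; half = 8; a full sixteenth-note quintuplet (5 notes) (five quintuplet sixteenths span one quarter) = 4; dotted whole = 24; a full sixteenth-note quintuplet (5 notes) (five quintuplet sixteenths span one quarter) = 4; dotted quarter note = 6; dotted half = 12.
Adding: 8 + 8 + 4 + 8 + 4 + 24 + 4 + 6 + 12 = 78.
78 ÷ 2 = 39 beats.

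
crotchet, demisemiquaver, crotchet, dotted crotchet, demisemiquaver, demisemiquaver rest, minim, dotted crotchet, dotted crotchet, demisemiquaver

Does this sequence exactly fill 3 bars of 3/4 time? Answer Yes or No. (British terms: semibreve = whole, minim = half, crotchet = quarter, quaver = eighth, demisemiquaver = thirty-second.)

Yes

One bar of 3/4 = 24 thirty-second notes, so 3 bars = 72.
Working in thirty-second notes: crotchet = 8; demisemiquaver = 1; crotchet = 8; dotted crotchet = 12; demisemiquaver = 1; demisemiquaver rest = 1; minim = 16; dotted crotchet = 12; dotted crotchet = 12; demisemiquaver = 1.
Sum: 8 + 1 + 8 + 12 + 1 + 1 + 16 + 12 + 12 + 1 = 72.
72 equals 72, so the answer is Yes.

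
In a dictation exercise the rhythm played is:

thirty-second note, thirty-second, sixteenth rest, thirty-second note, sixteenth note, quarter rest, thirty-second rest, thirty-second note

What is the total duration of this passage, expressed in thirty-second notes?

Working in thirty-second notes: thirty-second note = 1; thirty-second = 1; sixteenth rest = 2; thirty-second note = 1; sixteenth note = 2; quarter rest = 8; thirty-second rest = 1; thirty-second note = 1.
Altogether 1 + 1 + 2 + 1 + 2 + 8 + 1 + 1 = 17 thirty-second notes.

17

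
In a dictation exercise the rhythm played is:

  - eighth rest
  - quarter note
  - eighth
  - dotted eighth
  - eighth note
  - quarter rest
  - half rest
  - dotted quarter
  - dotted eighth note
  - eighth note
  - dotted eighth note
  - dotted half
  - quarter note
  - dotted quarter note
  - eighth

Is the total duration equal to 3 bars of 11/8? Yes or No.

No

One bar of 11/8 = 22 sixteenth notes, so 3 bars = 66.
Working in sixteenth notes: eighth rest = 2; quarter note = 4; eighth = 2; dotted eighth = 3; eighth note = 2; quarter rest = 4; half rest = 8; dotted quarter = 6; dotted eighth note = 3; eighth note = 2; dotted eighth note = 3; dotted half = 12; quarter note = 4; dotted quarter note = 6; eighth = 2.
Adding: 2 + 4 + 2 + 3 + 2 + 4 + 8 + 6 + 3 + 2 + 3 + 12 + 4 + 6 + 2 = 63.
63 falls short of 66, so the answer is No.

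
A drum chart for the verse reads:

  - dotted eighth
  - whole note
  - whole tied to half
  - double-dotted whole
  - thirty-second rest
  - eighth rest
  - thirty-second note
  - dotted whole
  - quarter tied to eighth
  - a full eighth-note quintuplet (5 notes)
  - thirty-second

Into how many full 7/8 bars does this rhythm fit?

8

One bar of 7/8 = 28 thirty-second notes.
Convert each value to thirty-second notes: dotted eighth = 6; whole note = 32; whole tied to half (whole + half) = 48; double-dotted whole = 56; thirty-second rest = 1; eighth rest = 4; thirty-second note = 1; dotted whole = 48; quarter tied to eighth (quarter + eighth) = 12; a full eighth-note quintuplet (5 notes) (five quintuplet eighths span one half) = 16; thirty-second = 1.
Sum: 6 + 32 + 48 + 56 + 1 + 4 + 1 + 48 + 12 + 16 + 1 = 225.
225 ÷ 28 = 8 complete bars with 1 left over.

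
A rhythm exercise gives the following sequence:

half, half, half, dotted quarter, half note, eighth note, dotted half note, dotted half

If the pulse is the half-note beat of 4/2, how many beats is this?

One half-note beat = 4 eighth notes.
Working in eighth notes: half = 4; half = 4; half = 4; dotted quarter = 3; half note = 4; eighth note = 1; dotted half note = 6; dotted half = 6.
Sum: 4 + 4 + 4 + 3 + 4 + 1 + 6 + 6 = 32.
32 ÷ 4 = 8 beats.

8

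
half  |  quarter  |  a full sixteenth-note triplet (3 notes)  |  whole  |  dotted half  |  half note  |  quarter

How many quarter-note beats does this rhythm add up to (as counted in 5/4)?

13.5

One quarter-note beat = 2 eighth notes.
In eighth notes: half = 4; quarter = 2; a full sixteenth-note triplet (3 notes) (three triplet sixteenths span one eighth) = 1; whole = 8; dotted half = 6; half note = 4; quarter = 2.
Sum: 4 + 2 + 1 + 8 + 6 + 4 + 2 = 27.
27 ÷ 2 = 13.5 beats.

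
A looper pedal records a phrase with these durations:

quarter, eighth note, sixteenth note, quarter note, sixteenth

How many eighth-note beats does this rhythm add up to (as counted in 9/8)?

6

One eighth-note beat = 2 sixteenth notes.
Convert each value to sixteenth notes: quarter = 4; eighth note = 2; sixteenth note = 1; quarter note = 4; sixteenth = 1.
Adding: 4 + 2 + 1 + 4 + 1 = 12.
12 ÷ 2 = 6 beats.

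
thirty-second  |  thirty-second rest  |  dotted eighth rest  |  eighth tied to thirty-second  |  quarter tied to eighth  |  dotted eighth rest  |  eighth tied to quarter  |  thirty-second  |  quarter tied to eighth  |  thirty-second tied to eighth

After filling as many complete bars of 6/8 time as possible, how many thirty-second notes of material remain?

13

One bar of 6/8 = 24 thirty-second notes.
In thirty-second notes: thirty-second = 1; thirty-second rest = 1; dotted eighth rest = 6; eighth tied to thirty-second (eighth + thirty-second) = 5; quarter tied to eighth (quarter + eighth) = 12; dotted eighth rest = 6; eighth tied to quarter (eighth + quarter) = 12; thirty-second = 1; quarter tied to eighth (quarter + eighth) = 12; thirty-second tied to eighth (thirty-second + eighth) = 5.
Total: 1 + 1 + 6 + 5 + 12 + 6 + 12 + 1 + 12 + 5 = 61.
61 ÷ 24 = 2 complete bars with 13 thirty-second notes remaining.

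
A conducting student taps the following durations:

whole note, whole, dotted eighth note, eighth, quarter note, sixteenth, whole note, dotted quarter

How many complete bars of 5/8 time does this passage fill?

6

One bar of 5/8 = 10 sixteenth notes.
Each duration in sixteenth notes: whole note = 16; whole = 16; dotted eighth note = 3; eighth = 2; quarter note = 4; sixteenth = 1; whole note = 16; dotted quarter = 6.
Altogether 16 + 16 + 3 + 2 + 4 + 1 + 16 + 6 = 64.
64 ÷ 10 = 6 complete bars with 4 left over.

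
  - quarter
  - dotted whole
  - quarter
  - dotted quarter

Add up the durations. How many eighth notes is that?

19

Working in eighth notes: quarter = 2; dotted whole = 12; quarter = 2; dotted quarter = 3.
Sum: 2 + 12 + 2 + 3 = 19 eighth notes.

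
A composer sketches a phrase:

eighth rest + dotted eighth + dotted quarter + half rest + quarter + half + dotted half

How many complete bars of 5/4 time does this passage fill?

One bar of 5/4 = 20 sixteenth notes.
Express everything in sixteenth notes: eighth rest = 2; dotted eighth = 3; dotted quarter = 6; half rest = 8; quarter = 4; half = 8; dotted half = 12.
Total: 2 + 3 + 6 + 8 + 4 + 8 + 12 = 43.
43 ÷ 20 = 2 complete bars with 3 left over.

2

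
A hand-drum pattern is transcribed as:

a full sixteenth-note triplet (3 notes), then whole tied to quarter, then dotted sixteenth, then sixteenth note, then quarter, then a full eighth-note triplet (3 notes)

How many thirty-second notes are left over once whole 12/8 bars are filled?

One bar of 12/8 = 48 thirty-second notes.
In thirty-second notes: a full sixteenth-note triplet (3 notes) (three triplet sixteenths span one eighth) = 4; whole tied to quarter (whole + quarter) = 40; dotted sixteenth = 3; sixteenth note = 2; quarter = 8; a full eighth-note triplet (3 notes) (three triplet eighths span one quarter) = 8.
Total: 4 + 40 + 3 + 2 + 8 + 8 = 65.
65 ÷ 48 = 1 complete bar with 17 thirty-second notes remaining.

17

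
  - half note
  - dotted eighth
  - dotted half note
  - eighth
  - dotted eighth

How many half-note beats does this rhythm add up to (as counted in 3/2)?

One half-note beat = 8 sixteenth notes.
Each duration in sixteenth notes: half note = 8; dotted eighth = 3; dotted half note = 12; eighth = 2; dotted eighth = 3.
Sum: 8 + 3 + 12 + 2 + 3 = 28.
28 ÷ 8 = 3.5 beats.

3.5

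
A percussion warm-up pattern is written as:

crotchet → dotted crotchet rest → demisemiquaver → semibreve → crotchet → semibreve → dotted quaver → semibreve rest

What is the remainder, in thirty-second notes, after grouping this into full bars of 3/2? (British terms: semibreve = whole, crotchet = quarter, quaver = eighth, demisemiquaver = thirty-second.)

One bar of 3/2 = 48 thirty-second notes.
Convert each value to thirty-second notes: crotchet = 8; dotted crotchet rest = 12; demisemiquaver = 1; semibreve = 32; crotchet = 8; semibreve = 32; dotted quaver = 6; semibreve rest = 32.
Altogether 8 + 12 + 1 + 32 + 8 + 32 + 6 + 32 = 131.
131 ÷ 48 = 2 complete bars with 35 thirty-second notes remaining.

35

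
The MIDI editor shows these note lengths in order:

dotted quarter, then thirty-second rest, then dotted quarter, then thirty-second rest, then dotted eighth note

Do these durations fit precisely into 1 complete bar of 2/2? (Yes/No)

Yes

One bar of 2/2 = 32 thirty-second notes.
In thirty-second notes: dotted quarter = 12; thirty-second rest = 1; dotted quarter = 12; thirty-second rest = 1; dotted eighth note = 6.
Total: 12 + 1 + 12 + 1 + 6 = 32.
32 equals 32, so the answer is Yes.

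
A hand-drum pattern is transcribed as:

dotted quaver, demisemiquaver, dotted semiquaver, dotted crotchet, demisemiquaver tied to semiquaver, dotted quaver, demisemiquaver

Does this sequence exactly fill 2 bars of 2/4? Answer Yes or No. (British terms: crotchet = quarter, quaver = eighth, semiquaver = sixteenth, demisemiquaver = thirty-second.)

Yes

One bar of 2/4 = 16 thirty-second notes, so 2 bars = 32.
Convert each value to thirty-second notes: dotted quaver = 6; demisemiquaver = 1; dotted semiquaver = 3; dotted crotchet = 12; demisemiquaver tied to semiquaver (demisemiquaver + semiquaver) = 3; dotted quaver = 6; demisemiquaver = 1.
Adding: 6 + 1 + 3 + 12 + 3 + 6 + 1 = 32.
32 equals 32, so the answer is Yes.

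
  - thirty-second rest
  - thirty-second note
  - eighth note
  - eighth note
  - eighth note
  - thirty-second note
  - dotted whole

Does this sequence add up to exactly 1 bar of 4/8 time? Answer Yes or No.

No

One bar of 4/8 = 16 thirty-second notes.
Express everything in thirty-second notes: thirty-second rest = 1; thirty-second note = 1; eighth note = 4; eighth note = 4; eighth note = 4; thirty-second note = 1; dotted whole = 48.
Sum: 1 + 1 + 4 + 4 + 4 + 1 + 48 = 63.
63 exceeds 16, so the answer is No.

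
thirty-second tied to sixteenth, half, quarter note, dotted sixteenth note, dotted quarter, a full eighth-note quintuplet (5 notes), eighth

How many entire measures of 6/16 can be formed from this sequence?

One bar of 6/16 = 12 thirty-second notes.
In thirty-second notes: thirty-second tied to sixteenth (thirty-second + sixteenth) = 3; half = 16; quarter note = 8; dotted sixteenth note = 3; dotted quarter = 12; a full eighth-note quintuplet (5 notes) (five quintuplet eighths span one half) = 16; eighth = 4.
Sum: 3 + 16 + 8 + 3 + 12 + 16 + 4 = 62.
62 ÷ 12 = 5 complete bars with 2 left over.

5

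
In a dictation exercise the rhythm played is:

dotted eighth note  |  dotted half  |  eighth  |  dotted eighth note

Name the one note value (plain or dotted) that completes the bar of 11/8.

The bar of 11/8 = 22 sixteenth notes.
Each duration in sixteenth notes: dotted eighth note = 3; dotted half = 12; eighth = 2; dotted eighth note = 3.
Sum: 3 + 12 + 2 + 3 = 20.
Remaining: 22 − 20 = 2 sixteenth notes, which is a eighth note.

eighth note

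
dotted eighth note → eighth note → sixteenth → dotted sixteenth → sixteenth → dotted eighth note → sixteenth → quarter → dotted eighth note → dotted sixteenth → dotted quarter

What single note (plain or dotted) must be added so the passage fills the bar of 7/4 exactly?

The bar of 7/4 = 56 thirty-second notes.
Convert each value to thirty-second notes: dotted eighth note = 6; eighth note = 4; sixteenth = 2; dotted sixteenth = 3; sixteenth = 2; dotted eighth note = 6; sixteenth = 2; quarter = 8; dotted eighth note = 6; dotted sixteenth = 3; dotted quarter = 12.
Altogether 6 + 4 + 2 + 3 + 2 + 6 + 2 + 8 + 6 + 3 + 12 = 54.
Remaining: 56 − 54 = 2 thirty-second notes, which is a sixteenth note.

sixteenth note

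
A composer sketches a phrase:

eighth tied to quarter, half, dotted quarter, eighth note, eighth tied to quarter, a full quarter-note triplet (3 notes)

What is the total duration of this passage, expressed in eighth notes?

18

In eighth notes: eighth tied to quarter (eighth + quarter) = 3; half = 4; dotted quarter = 3; eighth note = 1; eighth tied to quarter (eighth + quarter) = 3; a full quarter-note triplet (3 notes) (three triplet quarters span one half) = 4.
Altogether 3 + 4 + 3 + 1 + 3 + 4 = 18 eighth notes.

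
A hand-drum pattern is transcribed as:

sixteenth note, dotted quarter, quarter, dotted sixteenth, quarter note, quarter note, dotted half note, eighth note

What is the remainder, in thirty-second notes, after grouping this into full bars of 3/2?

21

One bar of 3/2 = 48 thirty-second notes.
In thirty-second notes: sixteenth note = 2; dotted quarter = 12; quarter = 8; dotted sixteenth = 3; quarter note = 8; quarter note = 8; dotted half note = 24; eighth note = 4.
Adding: 2 + 12 + 8 + 3 + 8 + 8 + 24 + 4 = 69.
69 ÷ 48 = 1 complete bar with 21 thirty-second notes remaining.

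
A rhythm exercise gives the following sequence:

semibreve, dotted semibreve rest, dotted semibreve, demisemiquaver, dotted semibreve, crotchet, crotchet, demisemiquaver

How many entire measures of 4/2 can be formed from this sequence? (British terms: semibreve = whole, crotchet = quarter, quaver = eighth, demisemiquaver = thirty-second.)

One bar of 4/2 = 64 thirty-second notes.
Express everything in thirty-second notes: semibreve = 32; dotted semibreve rest = 48; dotted semibreve = 48; demisemiquaver = 1; dotted semibreve = 48; crotchet = 8; crotchet = 8; demisemiquaver = 1.
Adding: 32 + 48 + 48 + 1 + 48 + 8 + 8 + 1 = 194.
194 ÷ 64 = 3 complete bars with 2 left over.

3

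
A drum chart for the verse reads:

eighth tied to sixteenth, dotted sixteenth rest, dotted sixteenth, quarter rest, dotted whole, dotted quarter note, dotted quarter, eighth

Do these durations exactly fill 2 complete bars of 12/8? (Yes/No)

One bar of 12/8 = 48 thirty-second notes, so 2 bars = 96.
Each duration in thirty-second notes: eighth tied to sixteenth (eighth + sixteenth) = 6; dotted sixteenth rest = 3; dotted sixteenth = 3; quarter rest = 8; dotted whole = 48; dotted quarter note = 12; dotted quarter = 12; eighth = 4.
Altogether 6 + 3 + 3 + 8 + 48 + 12 + 12 + 4 = 96.
96 equals 96, so the answer is Yes.

Yes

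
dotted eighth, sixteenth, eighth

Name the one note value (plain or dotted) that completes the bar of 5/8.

The bar of 5/8 = 10 sixteenth notes.
Convert each value to sixteenth notes: dotted eighth = 3; sixteenth = 1; eighth = 2.
Total: 3 + 1 + 2 = 6.
Remaining: 10 − 6 = 4 sixteenth notes, which is a quarter note.

quarter note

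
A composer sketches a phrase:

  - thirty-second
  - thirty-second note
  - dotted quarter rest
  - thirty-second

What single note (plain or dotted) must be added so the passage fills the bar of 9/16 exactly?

dotted sixteenth note

The bar of 9/16 = 18 thirty-second notes.
Convert each value to thirty-second notes: thirty-second = 1; thirty-second note = 1; dotted quarter rest = 12; thirty-second = 1.
Altogether 1 + 1 + 12 + 1 = 15.
Remaining: 18 − 15 = 3 thirty-second notes, which is a dotted sixteenth note.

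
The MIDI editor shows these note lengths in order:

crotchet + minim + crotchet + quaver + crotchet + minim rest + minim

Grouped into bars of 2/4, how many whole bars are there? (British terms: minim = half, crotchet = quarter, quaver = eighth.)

One bar of 2/4 = 4 eighth notes.
Working in eighth notes: crotchet = 2; minim = 4; crotchet = 2; quaver = 1; crotchet = 2; minim rest = 4; minim = 4.
Altogether 2 + 4 + 2 + 1 + 2 + 4 + 4 = 19.
19 ÷ 4 = 4 complete bars with 3 left over.

4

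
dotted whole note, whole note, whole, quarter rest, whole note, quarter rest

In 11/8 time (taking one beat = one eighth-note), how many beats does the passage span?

One eighth-note beat = 2 sixteenth notes.
In sixteenth notes: dotted whole note = 24; whole note = 16; whole = 16; quarter rest = 4; whole note = 16; quarter rest = 4.
Adding: 24 + 16 + 16 + 4 + 16 + 4 = 80.
80 ÷ 2 = 40 beats.

40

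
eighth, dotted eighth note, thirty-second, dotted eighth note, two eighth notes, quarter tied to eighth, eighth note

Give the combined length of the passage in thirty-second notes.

41

Express everything in thirty-second notes: eighth = 4; dotted eighth note = 6; thirty-second = 1; dotted eighth note = 6; eighth note = 4; eighth note = 4; quarter tied to eighth (quarter + eighth) = 12; eighth note = 4.
Sum: 4 + 6 + 1 + 6 + 4 + 4 + 12 + 4 = 41 thirty-second notes.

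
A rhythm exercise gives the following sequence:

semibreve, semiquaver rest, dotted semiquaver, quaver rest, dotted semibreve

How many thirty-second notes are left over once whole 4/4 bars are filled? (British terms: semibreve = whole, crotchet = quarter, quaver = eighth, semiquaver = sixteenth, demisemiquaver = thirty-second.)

25

One bar of 4/4 = 32 thirty-second notes.
Each duration in thirty-second notes: semibreve = 32; semiquaver rest = 2; dotted semiquaver = 3; quaver rest = 4; dotted semibreve = 48.
Sum: 32 + 2 + 3 + 4 + 48 = 89.
89 ÷ 32 = 2 complete bars with 25 thirty-second notes remaining.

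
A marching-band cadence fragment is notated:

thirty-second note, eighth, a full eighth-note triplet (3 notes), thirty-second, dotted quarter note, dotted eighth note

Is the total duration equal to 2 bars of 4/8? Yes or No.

Yes

One bar of 4/8 = 16 thirty-second notes, so 2 bars = 32.
Express everything in thirty-second notes: thirty-second note = 1; eighth = 4; a full eighth-note triplet (3 notes) (three triplet eighths span one quarter) = 8; thirty-second = 1; dotted quarter note = 12; dotted eighth note = 6.
Total: 1 + 4 + 8 + 1 + 12 + 6 = 32.
32 equals 32, so the answer is Yes.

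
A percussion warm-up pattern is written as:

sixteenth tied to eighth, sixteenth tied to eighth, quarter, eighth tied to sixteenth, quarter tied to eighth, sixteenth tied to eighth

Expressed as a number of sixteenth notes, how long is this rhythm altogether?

Convert each value to sixteenth notes: sixteenth tied to eighth (sixteenth + eighth) = 3; sixteenth tied to eighth (sixteenth + eighth) = 3; quarter = 4; eighth tied to sixteenth (eighth + sixteenth) = 3; quarter tied to eighth (quarter + eighth) = 6; sixteenth tied to eighth (sixteenth + eighth) = 3.
Adding: 3 + 3 + 4 + 3 + 6 + 3 = 22 sixteenth notes.

22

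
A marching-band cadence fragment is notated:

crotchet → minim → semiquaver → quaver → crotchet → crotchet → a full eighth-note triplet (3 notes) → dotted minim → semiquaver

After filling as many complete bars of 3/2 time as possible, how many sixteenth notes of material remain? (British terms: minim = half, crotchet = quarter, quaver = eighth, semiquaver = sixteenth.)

One bar of 3/2 = 24 sixteenth notes.
Express everything in sixteenth notes: crotchet = 4; minim = 8; semiquaver = 1; quaver = 2; crotchet = 4; crotchet = 4; a full eighth-note triplet (3 notes) (three triplet eighths span one quarter) = 4; dotted minim = 12; semiquaver = 1.
Adding: 4 + 8 + 1 + 2 + 4 + 4 + 4 + 12 + 1 = 40.
40 ÷ 24 = 1 complete bar with 16 sixteenth notes remaining.

16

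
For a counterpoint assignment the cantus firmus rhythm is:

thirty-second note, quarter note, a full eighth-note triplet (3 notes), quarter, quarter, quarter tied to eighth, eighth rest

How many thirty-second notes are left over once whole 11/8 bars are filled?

5

One bar of 11/8 = 44 thirty-second notes.
Working in thirty-second notes: thirty-second note = 1; quarter note = 8; a full eighth-note triplet (3 notes) (three triplet eighths span one quarter) = 8; quarter = 8; quarter = 8; quarter tied to eighth (quarter + eighth) = 12; eighth rest = 4.
Adding: 1 + 8 + 8 + 8 + 8 + 12 + 4 = 49.
49 ÷ 44 = 1 complete bar with 5 thirty-second notes remaining.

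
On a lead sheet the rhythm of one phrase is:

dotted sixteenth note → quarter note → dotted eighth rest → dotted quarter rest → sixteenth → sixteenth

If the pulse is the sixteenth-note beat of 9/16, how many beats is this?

One sixteenth-note beat = 2 thirty-second notes.
Convert each value to thirty-second notes: dotted sixteenth note = 3; quarter note = 8; dotted eighth rest = 6; dotted quarter rest = 12; sixteenth = 2; sixteenth = 2.
Total: 3 + 8 + 6 + 12 + 2 + 2 = 33.
33 ÷ 2 = 16.5 beats.

16.5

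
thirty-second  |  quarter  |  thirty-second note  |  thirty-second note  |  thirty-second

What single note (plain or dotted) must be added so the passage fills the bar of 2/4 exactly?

The bar of 2/4 = 16 thirty-second notes.
Convert each value to thirty-second notes: thirty-second = 1; quarter = 8; thirty-second note = 1; thirty-second note = 1; thirty-second = 1.
Total: 1 + 8 + 1 + 1 + 1 = 12.
Remaining: 16 − 12 = 4 thirty-second notes, which is a eighth note.

eighth note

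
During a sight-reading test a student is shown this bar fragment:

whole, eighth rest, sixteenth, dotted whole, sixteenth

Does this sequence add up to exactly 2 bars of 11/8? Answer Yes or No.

One bar of 11/8 = 22 sixteenth notes, so 2 bars = 44.
In sixteenth notes: whole = 16; eighth rest = 2; sixteenth = 1; dotted whole = 24; sixteenth = 1.
Adding: 16 + 2 + 1 + 24 + 1 = 44.
44 equals 44, so the answer is Yes.

Yes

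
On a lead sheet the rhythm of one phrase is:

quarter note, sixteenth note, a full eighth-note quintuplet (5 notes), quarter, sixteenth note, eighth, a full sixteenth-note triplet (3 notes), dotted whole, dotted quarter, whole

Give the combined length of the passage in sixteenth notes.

68

Express everything in sixteenth notes: quarter note = 4; sixteenth note = 1; a full eighth-note quintuplet (5 notes) (five quintuplet eighths span one half) = 8; quarter = 4; sixteenth note = 1; eighth = 2; a full sixteenth-note triplet (3 notes) (three triplet sixteenths span one eighth) = 2; dotted whole = 24; dotted quarter = 6; whole = 16.
Total: 4 + 1 + 8 + 4 + 1 + 2 + 2 + 24 + 6 + 16 = 68 sixteenth notes.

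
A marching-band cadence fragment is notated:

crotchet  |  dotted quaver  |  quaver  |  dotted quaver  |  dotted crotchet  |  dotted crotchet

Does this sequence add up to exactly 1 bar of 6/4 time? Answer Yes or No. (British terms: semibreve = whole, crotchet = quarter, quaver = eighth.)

Yes

One bar of 6/4 = 24 sixteenth notes.
Working in sixteenth notes: crotchet = 4; dotted quaver = 3; quaver = 2; dotted quaver = 3; dotted crotchet = 6; dotted crotchet = 6.
Adding: 4 + 3 + 2 + 3 + 6 + 6 = 24.
24 equals 24, so the answer is Yes.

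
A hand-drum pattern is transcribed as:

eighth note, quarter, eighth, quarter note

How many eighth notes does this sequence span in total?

Express everything in eighth notes: eighth note = 1; quarter = 2; eighth = 1; quarter note = 2.
Sum: 1 + 2 + 1 + 2 = 6 eighth notes.

6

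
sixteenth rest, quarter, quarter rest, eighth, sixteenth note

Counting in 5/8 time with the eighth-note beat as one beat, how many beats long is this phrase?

6

One eighth-note beat = 2 sixteenth notes.
Working in sixteenth notes: sixteenth rest = 1; quarter = 4; quarter rest = 4; eighth = 2; sixteenth note = 1.
Total: 1 + 4 + 4 + 2 + 1 = 12.
12 ÷ 2 = 6 beats.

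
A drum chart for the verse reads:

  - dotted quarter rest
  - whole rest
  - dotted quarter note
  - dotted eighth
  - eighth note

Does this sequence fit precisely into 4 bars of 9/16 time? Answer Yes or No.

One bar of 9/16 = 9 sixteenth notes, so 4 bars = 36.
Working in sixteenth notes: dotted quarter rest = 6; whole rest = 16; dotted quarter note = 6; dotted eighth = 3; eighth note = 2.
Adding: 6 + 16 + 6 + 3 + 2 = 33.
33 falls short of 36, so the answer is No.

No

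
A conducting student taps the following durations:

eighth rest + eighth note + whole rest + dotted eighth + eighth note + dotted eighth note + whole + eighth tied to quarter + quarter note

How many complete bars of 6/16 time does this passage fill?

9

One bar of 6/16 = 6 sixteenth notes.
Express everything in sixteenth notes: eighth rest = 2; eighth note = 2; whole rest = 16; dotted eighth = 3; eighth note = 2; dotted eighth note = 3; whole = 16; eighth tied to quarter (eighth + quarter) = 6; quarter note = 4.
Altogether 2 + 2 + 16 + 3 + 2 + 3 + 16 + 6 + 4 = 54.
54 ÷ 6 = 9 complete bars with 0 left over.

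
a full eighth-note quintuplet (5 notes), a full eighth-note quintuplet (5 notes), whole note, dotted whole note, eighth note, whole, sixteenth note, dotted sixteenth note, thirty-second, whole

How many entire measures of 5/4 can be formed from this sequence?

4

One bar of 5/4 = 40 thirty-second notes.
Working in thirty-second notes: a full eighth-note quintuplet (5 notes) (five quintuplet eighths span one half) = 16; a full eighth-note quintuplet (5 notes) (five quintuplet eighths span one half) = 16; whole note = 32; dotted whole note = 48; eighth note = 4; whole = 32; sixteenth note = 2; dotted sixteenth note = 3; thirty-second = 1; whole = 32.
Altogether 16 + 16 + 32 + 48 + 4 + 32 + 2 + 3 + 1 + 32 = 186.
186 ÷ 40 = 4 complete bars with 26 left over.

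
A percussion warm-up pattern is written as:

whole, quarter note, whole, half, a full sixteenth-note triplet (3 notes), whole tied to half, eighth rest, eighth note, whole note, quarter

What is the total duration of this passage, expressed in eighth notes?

Working in eighth notes: whole = 8; quarter note = 2; whole = 8; half = 4; a full sixteenth-note triplet (3 notes) (three triplet sixteenths span one eighth) = 1; whole tied to half (whole + half) = 12; eighth rest = 1; eighth note = 1; whole note = 8; quarter = 2.
Altogether 8 + 2 + 8 + 4 + 1 + 12 + 1 + 1 + 8 + 2 = 47 eighth notes.

47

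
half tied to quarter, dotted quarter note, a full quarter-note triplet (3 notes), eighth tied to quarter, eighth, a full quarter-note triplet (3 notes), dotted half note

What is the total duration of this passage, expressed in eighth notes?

In eighth notes: half tied to quarter (half + quarter) = 6; dotted quarter note = 3; a full quarter-note triplet (3 notes) (three triplet quarters span one half) = 4; eighth tied to quarter (eighth + quarter) = 3; eighth = 1; a full quarter-note triplet (3 notes) (three triplet quarters span one half) = 4; dotted half note = 6.
Altogether 6 + 3 + 4 + 3 + 1 + 4 + 6 = 27 eighth notes.

27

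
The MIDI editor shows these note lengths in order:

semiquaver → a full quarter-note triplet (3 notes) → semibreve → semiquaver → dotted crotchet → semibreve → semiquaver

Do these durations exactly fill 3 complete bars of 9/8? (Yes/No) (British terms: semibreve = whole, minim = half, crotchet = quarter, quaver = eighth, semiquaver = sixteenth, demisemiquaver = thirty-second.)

One bar of 9/8 = 18 sixteenth notes, so 3 bars = 54.
Each duration in sixteenth notes: semiquaver = 1; a full quarter-note triplet (3 notes) (three triplet quarters span one half) = 8; semibreve = 16; semiquaver = 1; dotted crotchet = 6; semibreve = 16; semiquaver = 1.
Sum: 1 + 8 + 16 + 1 + 6 + 16 + 1 = 49.
49 falls short of 54, so the answer is No.

No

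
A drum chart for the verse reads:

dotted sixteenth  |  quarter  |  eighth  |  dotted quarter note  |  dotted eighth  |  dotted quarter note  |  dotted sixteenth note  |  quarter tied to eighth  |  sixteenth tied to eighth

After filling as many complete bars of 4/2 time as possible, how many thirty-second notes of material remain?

One bar of 4/2 = 64 thirty-second notes.
Working in thirty-second notes: dotted sixteenth = 3; quarter = 8; eighth = 4; dotted quarter note = 12; dotted eighth = 6; dotted quarter note = 12; dotted sixteenth note = 3; quarter tied to eighth (quarter + eighth) = 12; sixteenth tied to eighth (sixteenth + eighth) = 6.
Total: 3 + 8 + 4 + 12 + 6 + 12 + 3 + 12 + 6 = 66.
66 ÷ 64 = 1 complete bar with 2 thirty-second notes remaining.

2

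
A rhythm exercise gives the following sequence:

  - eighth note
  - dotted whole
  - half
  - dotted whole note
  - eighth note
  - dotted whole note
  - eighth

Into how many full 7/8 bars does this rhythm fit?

One bar of 7/8 = 7 eighth notes.
Each duration in eighth notes: eighth note = 1; dotted whole = 12; half = 4; dotted whole note = 12; eighth note = 1; dotted whole note = 12; eighth = 1.
Total: 1 + 12 + 4 + 12 + 1 + 12 + 1 = 43.
43 ÷ 7 = 6 complete bars with 1 left over.

6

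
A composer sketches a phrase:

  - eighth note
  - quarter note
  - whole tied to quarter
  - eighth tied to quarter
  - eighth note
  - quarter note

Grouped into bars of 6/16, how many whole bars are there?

6

One bar of 6/16 = 3 eighth notes.
Working in eighth notes: eighth note = 1; quarter note = 2; whole tied to quarter (whole + quarter) = 10; eighth tied to quarter (eighth + quarter) = 3; eighth note = 1; quarter note = 2.
Sum: 1 + 2 + 10 + 3 + 1 + 2 = 19.
19 ÷ 3 = 6 complete bars with 1 left over.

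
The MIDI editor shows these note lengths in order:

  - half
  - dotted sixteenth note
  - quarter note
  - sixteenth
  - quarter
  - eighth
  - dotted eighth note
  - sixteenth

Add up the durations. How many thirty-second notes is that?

Express everything in thirty-second notes: half = 16; dotted sixteenth note = 3; quarter note = 8; sixteenth = 2; quarter = 8; eighth = 4; dotted eighth note = 6; sixteenth = 2.
Adding: 16 + 3 + 8 + 2 + 8 + 4 + 6 + 2 = 49 thirty-second notes.

49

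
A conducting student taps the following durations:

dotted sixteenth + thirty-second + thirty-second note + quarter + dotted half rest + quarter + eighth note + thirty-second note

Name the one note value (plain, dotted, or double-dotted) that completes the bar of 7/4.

dotted eighth note

The bar of 7/4 = 56 thirty-second notes.
Working in thirty-second notes: dotted sixteenth = 3; thirty-second = 1; thirty-second note = 1; quarter = 8; dotted half rest = 24; quarter = 8; eighth note = 4; thirty-second note = 1.
Sum: 3 + 1 + 1 + 8 + 24 + 8 + 4 + 1 = 50.
Remaining: 56 − 50 = 6 thirty-second notes, which is a dotted eighth note.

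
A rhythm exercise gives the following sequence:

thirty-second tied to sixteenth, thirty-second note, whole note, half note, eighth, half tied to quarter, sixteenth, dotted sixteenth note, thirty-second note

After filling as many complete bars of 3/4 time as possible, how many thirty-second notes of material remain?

One bar of 3/4 = 24 thirty-second notes.
Convert each value to thirty-second notes: thirty-second tied to sixteenth (thirty-second + sixteenth) = 3; thirty-second note = 1; whole note = 32; half note = 16; eighth = 4; half tied to quarter (half + quarter) = 24; sixteenth = 2; dotted sixteenth note = 3; thirty-second note = 1.
Total: 3 + 1 + 32 + 16 + 4 + 24 + 2 + 3 + 1 = 86.
86 ÷ 24 = 3 complete bars with 14 thirty-second notes remaining.

14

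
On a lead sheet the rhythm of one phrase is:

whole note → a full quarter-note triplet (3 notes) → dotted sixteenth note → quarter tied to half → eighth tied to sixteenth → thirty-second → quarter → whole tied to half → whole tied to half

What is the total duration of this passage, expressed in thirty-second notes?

186

Express everything in thirty-second notes: whole note = 32; a full quarter-note triplet (3 notes) (three triplet quarters span one half) = 16; dotted sixteenth note = 3; quarter tied to half (quarter + half) = 24; eighth tied to sixteenth (eighth + sixteenth) = 6; thirty-second = 1; quarter = 8; whole tied to half (whole + half) = 48; whole tied to half (whole + half) = 48.
Altogether 32 + 16 + 3 + 24 + 6 + 1 + 8 + 48 + 48 = 186 thirty-second notes.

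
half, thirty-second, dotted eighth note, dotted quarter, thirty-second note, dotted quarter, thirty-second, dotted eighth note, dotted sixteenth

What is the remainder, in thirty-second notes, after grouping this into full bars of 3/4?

One bar of 3/4 = 24 thirty-second notes.
Express everything in thirty-second notes: half = 16; thirty-second = 1; dotted eighth note = 6; dotted quarter = 12; thirty-second note = 1; dotted quarter = 12; thirty-second = 1; dotted eighth note = 6; dotted sixteenth = 3.
Altogether 16 + 1 + 6 + 12 + 1 + 12 + 1 + 6 + 3 = 58.
58 ÷ 24 = 2 complete bars with 10 thirty-second notes remaining.

10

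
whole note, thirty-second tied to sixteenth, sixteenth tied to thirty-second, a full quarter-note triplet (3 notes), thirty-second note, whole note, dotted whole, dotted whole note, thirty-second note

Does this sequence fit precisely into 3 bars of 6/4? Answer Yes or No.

One bar of 6/4 = 48 thirty-second notes, so 3 bars = 144.
In thirty-second notes: whole note = 32; thirty-second tied to sixteenth (thirty-second + sixteenth) = 3; sixteenth tied to thirty-second (sixteenth + thirty-second) = 3; a full quarter-note triplet (3 notes) (three triplet quarters span one half) = 16; thirty-second note = 1; whole note = 32; dotted whole = 48; dotted whole note = 48; thirty-second note = 1.
Total: 32 + 3 + 3 + 16 + 1 + 32 + 48 + 48 + 1 = 184.
184 exceeds 144, so the answer is No.

No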